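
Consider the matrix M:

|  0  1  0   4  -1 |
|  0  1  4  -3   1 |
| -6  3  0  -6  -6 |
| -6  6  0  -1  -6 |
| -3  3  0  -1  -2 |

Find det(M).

Expand along column 3 (it has 4 zeros):
  − (4) · M_23   where M_23 = det([0 1 4 -1; -6 3 -6 -6; -6 6 -1 -6; -3 3 -1 -2]) = -33
det = (-1)·(4)·(-33) = 132

The determinant is 132.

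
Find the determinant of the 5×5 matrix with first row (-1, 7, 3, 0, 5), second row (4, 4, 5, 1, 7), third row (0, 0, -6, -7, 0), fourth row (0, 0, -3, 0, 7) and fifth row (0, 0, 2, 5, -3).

The matrix is block upper-triangular with a 2×2 block and a 3×3 block on the diagonal, so its determinant equals the product of the determinants of the diagonal blocks.
det of the 2×2 block = -32
det of the 3×3 block = 175
det = (-32)·(175) = -5600

-5600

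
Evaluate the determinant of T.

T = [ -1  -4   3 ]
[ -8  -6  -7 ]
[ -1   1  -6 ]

det(T) = 79

Expand along column 1:
  + (-1) · |-6 -7; 1 -6| = (-1)·(36 − (-7)) = -43
  − (-8) · |-4 3; 1 -6| = −(-8)·(24 − 3) = 168
  + (-1) · |-4 3; -6 -7| = (-1)·(28 − (-18)) = -46
Sum: (-43) + (168) + (-46) = 79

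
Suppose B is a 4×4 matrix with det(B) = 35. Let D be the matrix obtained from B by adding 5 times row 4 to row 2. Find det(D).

|D| = 35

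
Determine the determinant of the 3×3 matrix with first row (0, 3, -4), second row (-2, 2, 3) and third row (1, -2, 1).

7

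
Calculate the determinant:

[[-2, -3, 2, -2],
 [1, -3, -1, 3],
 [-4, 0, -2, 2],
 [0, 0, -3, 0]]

The determinant is 234.

Expand along row 4 (it has 3 zeros):
  − (-3) · M_43   where M_43 = det([-2 -3 -2; 1 -3 3; -4 0 2]) = 78
det = (-1)·(-3)·(78) = 234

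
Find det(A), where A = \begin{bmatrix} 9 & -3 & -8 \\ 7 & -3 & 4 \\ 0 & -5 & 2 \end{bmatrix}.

Expand along row 3:
  − (-5) · |9 -8; 7 4| = −(-5)·(36 − (-56)) = 460
  + 2 · |9 -3; 7 -3| = 2·(-27 − (-21)) = -12
Sum: (460) + (-12) = 448

448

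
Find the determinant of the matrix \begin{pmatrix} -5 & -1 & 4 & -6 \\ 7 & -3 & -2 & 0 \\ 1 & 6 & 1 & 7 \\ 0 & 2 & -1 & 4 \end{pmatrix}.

Expand along row 2 (it has 1 zero):
  − (7) · M_21   where M_21 = det([-1 4 -6; 6 1 7; 2 -1 4]) = -3
  + (-3) · M_22   where M_22 = det([-5 4 -6; 1 1 7; 0 -1 4]) = -65
  − (-2) · M_23   where M_23 = det([-5 -1 -6; 1 6 7; 0 2 4]) = -58
det = (-1)·(7)·(-3) + (+1)·(-3)·(-65) + (-1)·(-2)·(-58) = 100

100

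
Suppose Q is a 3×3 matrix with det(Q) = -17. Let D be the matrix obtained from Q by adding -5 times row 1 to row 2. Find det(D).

|D| = -17

Adding a multiple of one row to another leaves the determinant unchanged.
det(D) = (1)·(-17) = -17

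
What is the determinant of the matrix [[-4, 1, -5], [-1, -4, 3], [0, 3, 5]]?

The determinant is 136.

Expand along column 1:
  + (-4) · |-4 3; 3 5| = (-4)·(-20 − 9) = 116
  − (-1) · |1 -5; 3 5| = −(-1)·(5 − (-15)) = 20
Sum: (116) + (20) = 136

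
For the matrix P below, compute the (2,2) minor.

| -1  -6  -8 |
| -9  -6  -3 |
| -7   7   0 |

The minor is -56.

Delete row 2 and column 2; the remaining 2×2 submatrix is [-1 -8; -7 0].
Its determinant is (-1)·0 − (-8)·(-7) = -56.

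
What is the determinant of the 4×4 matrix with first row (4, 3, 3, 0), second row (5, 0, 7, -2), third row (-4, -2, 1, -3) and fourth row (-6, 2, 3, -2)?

The determinant is -297.

Expand along row 1 (it has 1 zero):
  + (4) · M_11   where M_11 = det([0 7 -2; -2 1 -3; 2 3 -2]) = -54
  − (3) · M_12   where M_12 = det([5 7 -2; -4 1 -3; -6 3 -2]) = 117
  + (3) · M_13   where M_13 = det([5 0 -2; -4 -2 -3; -6 2 -2]) = 90
det = (+1)·(4)·(-54) + (-1)·(3)·(117) + (+1)·(3)·(90) = -297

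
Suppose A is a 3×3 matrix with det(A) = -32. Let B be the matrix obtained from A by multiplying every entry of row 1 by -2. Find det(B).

64

Scaling one row by -2 multiplies the determinant by -2.
det(B) = (-2)·(-32) = 64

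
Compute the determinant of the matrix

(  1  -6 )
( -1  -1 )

det = 1·(-1) − (-6)·(-1) = -1 − 6 = -7

-7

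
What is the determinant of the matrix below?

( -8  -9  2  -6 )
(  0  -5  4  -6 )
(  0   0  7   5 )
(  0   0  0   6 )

1680

The matrix is upper triangular, so the determinant is the product of the diagonal entries:
det = (-8) · (-5) · (7) · (6) = 1680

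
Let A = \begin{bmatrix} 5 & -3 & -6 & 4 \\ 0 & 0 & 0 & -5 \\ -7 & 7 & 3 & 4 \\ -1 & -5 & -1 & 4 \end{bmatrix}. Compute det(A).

Expand along row 2 (it has 3 zeros):
  + (-5) · M_24   where M_24 = det([5 -3 -6; -7 7 3; -1 -5 -1]) = -182
det = (+1)·(-5)·(-182) = 910

|A| = 910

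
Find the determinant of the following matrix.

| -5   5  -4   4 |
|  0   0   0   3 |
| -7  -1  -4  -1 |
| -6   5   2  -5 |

792

Expand along row 2 (it has 3 zeros):
  + (3) · M_24   where M_24 = det([-5 5 -4; -7 -1 -4; -6 5 2]) = 264
det = (+1)·(3)·(264) = 792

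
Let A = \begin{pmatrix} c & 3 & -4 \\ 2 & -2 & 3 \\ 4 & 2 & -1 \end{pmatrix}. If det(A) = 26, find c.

Expanding along the row containing c, det(A) is linear in c: det(A) = (-4)·c + (-6).
Set (-4)·c + (-6) = 26  ⇒  (-4)·c = 32  ⇒  c = -8.

c = -8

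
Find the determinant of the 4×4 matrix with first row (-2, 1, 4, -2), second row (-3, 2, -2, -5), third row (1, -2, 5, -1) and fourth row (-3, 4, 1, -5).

Expand along row 1:
  + (-2) · M_11   where M_11 = det([2 -2 -5; -2 5 -1; 4 1 -5]) = 90
  − (1) · M_12   where M_12 = det([-3 -2 -5; 1 5 -1; -3 1 -5]) = -24
  + (4) · M_13   where M_13 = det([-3 2 -5; 1 -2 -1; -3 4 -5]) = -16
  − (-2) · M_14   where M_14 = det([-3 2 -2; 1 -2 5; -3 4 1]) = 38
det = (+1)·(-2)·(90) + (-1)·(1)·(-24) + (+1)·(4)·(-16) + (-1)·(-2)·(38) = -144

-144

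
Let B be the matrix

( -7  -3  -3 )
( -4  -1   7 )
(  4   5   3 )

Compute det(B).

Expand along row 1:
  + (-7) · |-1 7; 5 3| = (-7)·(-3 − 35) = 266
  − (-3) · |-4 7; 4 3| = −(-3)·(-12 − 28) = -120
  + (-3) · |-4 -1; 4 5| = (-3)·(-20 − (-4)) = 48
Sum: (266) + (-120) + (48) = 194

194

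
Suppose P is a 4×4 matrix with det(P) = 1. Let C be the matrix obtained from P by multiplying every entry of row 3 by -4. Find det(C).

Scaling one row by -4 multiplies the determinant by -4.
det(C) = (-4)·(1) = -4

det(C) = -4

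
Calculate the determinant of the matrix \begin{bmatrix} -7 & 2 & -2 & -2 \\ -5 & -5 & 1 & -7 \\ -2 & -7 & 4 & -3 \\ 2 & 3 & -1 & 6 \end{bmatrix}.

Expand along row 1:
  + (-7) · M_11   where M_11 = det([-5 1 -7; -7 4 -3; 3 -1 6]) = -37
  − (2) · M_12   where M_12 = det([-5 1 -7; -2 4 -3; 2 -1 6]) = -57
  + (-2) · M_13   where M_13 = det([-5 -5 -7; -2 -7 -3; 2 3 6]) = 79
  − (-2) · M_14   where M_14 = det([-5 -5 1; -2 -7 4; 2 3 -1]) = 3
det = (+1)·(-7)·(-37) + (-1)·(2)·(-57) + (+1)·(-2)·(79) + (-1)·(-2)·(3) = 221

221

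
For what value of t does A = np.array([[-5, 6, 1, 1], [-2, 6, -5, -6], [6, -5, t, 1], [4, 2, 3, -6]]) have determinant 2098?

-9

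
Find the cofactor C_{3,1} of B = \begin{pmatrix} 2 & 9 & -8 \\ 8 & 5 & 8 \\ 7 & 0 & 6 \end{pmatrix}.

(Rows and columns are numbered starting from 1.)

112

Delete row 3 and column 1; the remaining 2×2 submatrix is [9 -8; 5 8].
Its determinant is 9·8 − (-8)·5 = 112.
The cofactor carries sign (−1)^(3+1) = +1, so C_{3,1} = +(112) = 112.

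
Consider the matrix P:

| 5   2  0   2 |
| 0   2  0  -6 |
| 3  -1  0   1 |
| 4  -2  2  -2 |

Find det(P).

Expand along column 3 (it has 3 zeros):
  − (2) · M_43   where M_43 = det([5 2 2; 0 2 -6; 3 -1 1]) = -68
det = (-1)·(2)·(-68) = 136

136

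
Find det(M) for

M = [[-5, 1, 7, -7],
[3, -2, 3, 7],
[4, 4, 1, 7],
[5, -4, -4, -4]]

-2766

Expand along row 1:
  + (-5) · M_11   where M_11 = det([-2 3 7; 4 1 7; -4 -4 -4]) = -168
  − (1) · M_12   where M_12 = det([3 3 7; 4 1 7; 5 -4 -4]) = 78
  + (7) · M_13   where M_13 = det([3 -2 7; 4 4 7; 5 -4 -4]) = -318
  − (-7) · M_14   where M_14 = det([3 -2 3; 4 4 1; 5 -4 -4]) = -186
det = (+1)·(-5)·(-168) + (-1)·(1)·(78) + (+1)·(7)·(-318) + (-1)·(-7)·(-186) = -2766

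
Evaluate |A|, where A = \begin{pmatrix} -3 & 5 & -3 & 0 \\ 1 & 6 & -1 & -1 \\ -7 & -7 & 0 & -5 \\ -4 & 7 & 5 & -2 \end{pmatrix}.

det(A) = -1458

Expand along row 1 (it has 1 zero):
  + (-3) · M_11   where M_11 = det([6 -1 -1; -7 0 -5; 7 5 -2]) = 234
  − (5) · M_12   where M_12 = det([1 -1 -1; -7 0 -5; -4 5 -2]) = 54
  + (-3) · M_13   where M_13 = det([1 6 -1; -7 -7 -5; -4 7 -2]) = 162
det = (+1)·(-3)·(234) + (-1)·(5)·(54) + (+1)·(-3)·(162) = -1458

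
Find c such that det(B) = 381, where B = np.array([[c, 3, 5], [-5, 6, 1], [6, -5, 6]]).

8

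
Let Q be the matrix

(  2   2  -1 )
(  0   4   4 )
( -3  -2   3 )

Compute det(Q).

Expand along column 1:
  + 2 · |4 4; -2 3| = 2·(12 − (-8)) = 40
  + (-3) · |2 -1; 4 4| = (-3)·(8 − (-4)) = -36
Sum: (40) + (-36) = 4

4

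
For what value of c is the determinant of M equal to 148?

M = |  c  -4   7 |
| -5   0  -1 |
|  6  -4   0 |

c = 4

Expanding along the row containing c, det(M) is linear in c: det(M) = (-4)·c + (164).
Set (-4)·c + (164) = 148  ⇒  (-4)·c = -16  ⇒  c = 4.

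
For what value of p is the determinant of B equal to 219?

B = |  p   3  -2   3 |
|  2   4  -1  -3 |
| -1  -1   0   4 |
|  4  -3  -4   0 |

Expanding along the row containing p, det(B) is linear in p: det(B) = (64)·p + (-101).
Set (64)·p + (-101) = 219  ⇒  (64)·p = 320  ⇒  p = 5.

5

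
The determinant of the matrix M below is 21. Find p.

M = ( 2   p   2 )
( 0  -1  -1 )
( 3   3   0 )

Expanding along the column containing p, det(M) is linear in p: det(M) = (-3)·p + (12).
Set (-3)·p + (12) = 21  ⇒  (-3)·p = 9  ⇒  p = -3.

p = -3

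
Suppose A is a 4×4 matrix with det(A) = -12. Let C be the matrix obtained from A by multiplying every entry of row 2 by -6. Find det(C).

The determinant is 72.

Scaling one row by -6 multiplies the determinant by -6.
det(C) = (-6)·(-12) = 72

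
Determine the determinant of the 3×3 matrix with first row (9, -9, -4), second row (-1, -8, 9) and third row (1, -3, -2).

280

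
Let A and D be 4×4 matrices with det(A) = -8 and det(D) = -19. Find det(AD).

152

det(AD) = det(A)·det(D) = (-8)·(-19) = 152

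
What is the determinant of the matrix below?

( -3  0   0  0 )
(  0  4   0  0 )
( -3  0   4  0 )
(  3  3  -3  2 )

-96

The matrix is lower triangular, so the determinant is the product of the diagonal entries:
det = (-3) · (4) · (4) · (2) = -96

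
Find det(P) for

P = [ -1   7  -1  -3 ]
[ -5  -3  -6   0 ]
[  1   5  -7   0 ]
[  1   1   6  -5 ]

Expand along column 4 (it has 2 zeros):
  − (-3) · M_14   where M_14 = det([-5 -3 -6; 1 5 -7; 1 1 6]) = -122
  + (-5) · M_44   where M_44 = det([-1 7 -1; -5 -3 -6; 1 5 -7]) = -316
det = (-1)·(-3)·(-122) + (+1)·(-5)·(-316) = 1214

det(P) = 1214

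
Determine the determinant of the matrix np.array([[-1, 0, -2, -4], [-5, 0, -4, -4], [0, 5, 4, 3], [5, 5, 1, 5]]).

500

Expand along column 2 (it has 2 zeros):
  − (5) · M_32   where M_32 = det([-1 -2 -4; -5 -4 -4; 5 1 5]) = -54
  + (5) · M_42   where M_42 = det([-1 -2 -4; -5 -4 -4; 0 4 3]) = 46
det = (-1)·(5)·(-54) + (+1)·(5)·(46) = 500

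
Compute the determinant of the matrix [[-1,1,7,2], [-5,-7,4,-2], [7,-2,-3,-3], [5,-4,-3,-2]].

661

Expand along row 1:
  + (-1) · M_11   where M_11 = det([-7 4 -2; -2 -3 -3; -4 -3 -2]) = 65
  − (1) · M_12   where M_12 = det([-5 4 -2; 7 -3 -3; 5 -3 -2]) = 23
  + (7) · M_13   where M_13 = det([-5 -7 -2; 7 -2 -3; 5 -4 -2]) = 83
  − (2) · M_14   where M_14 = det([-5 -7 4; 7 -2 -3; 5 -4 -3]) = -84
det = (+1)·(-1)·(65) + (-1)·(1)·(23) + (+1)·(7)·(83) + (-1)·(2)·(-84) = 661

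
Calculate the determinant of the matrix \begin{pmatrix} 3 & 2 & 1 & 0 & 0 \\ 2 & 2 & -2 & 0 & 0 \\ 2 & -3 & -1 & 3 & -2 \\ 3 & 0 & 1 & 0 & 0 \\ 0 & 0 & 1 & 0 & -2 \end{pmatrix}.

-96

Expand along column 4 (it has 4 zeros):
  − (3) · M_34   where M_34 = det([3 2 1 0; 2 2 -2 0; 3 0 1 0; 0 0 1 -2]) = 32
det = (-1)·(3)·(32) = -96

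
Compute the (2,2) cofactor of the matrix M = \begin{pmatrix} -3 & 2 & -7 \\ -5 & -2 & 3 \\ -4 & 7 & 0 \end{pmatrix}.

The cofactor is -28.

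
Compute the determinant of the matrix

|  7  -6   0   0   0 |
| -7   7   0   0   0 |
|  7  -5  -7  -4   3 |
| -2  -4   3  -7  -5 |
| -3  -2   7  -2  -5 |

The matrix is block lower-triangular with a 2×2 block and a 3×3 block on the diagonal, so its determinant equals the product of the determinants of the diagonal blocks.
det of the 2×2 block = 7
det of the 3×3 block = 34
det = (7)·(34) = 238

238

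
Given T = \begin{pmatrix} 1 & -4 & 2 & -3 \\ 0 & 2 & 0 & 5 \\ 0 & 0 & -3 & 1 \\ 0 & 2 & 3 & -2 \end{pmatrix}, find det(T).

The determinant is 36.

Expand along column 1 (it has 3 zeros):
  + (1) · M_11   where M_11 = det([2 0 5; 0 -3 1; 2 3 -2]) = 36
det = (+1)·(1)·(36) = 36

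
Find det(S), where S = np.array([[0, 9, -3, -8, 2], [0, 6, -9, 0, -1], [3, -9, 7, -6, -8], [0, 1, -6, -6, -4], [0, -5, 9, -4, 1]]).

Expand along column 1 (it has 4 zeros):
  + (3) · M_31   where M_31 = det([9 -3 -8 2; 6 -9 0 -1; 1 -6 -6 -4; -5 9 -4 1]) = 222
det = (+1)·(3)·(222) = 666

666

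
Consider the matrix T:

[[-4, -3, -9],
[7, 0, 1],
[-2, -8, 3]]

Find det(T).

541

Expand along column 2:
  − (-3) · |7 1; -2 3| = −(-3)·(21 − (-2)) = 69
  − (-8) · |-4 -9; 7 1| = −(-8)·(-4 − (-63)) = 472
Sum: (69) + (472) = 541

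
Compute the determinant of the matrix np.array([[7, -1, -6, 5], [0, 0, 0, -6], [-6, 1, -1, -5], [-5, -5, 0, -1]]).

Expand along row 2 (it has 3 zeros):
  + (-6) · M_24   where M_24 = det([7 -1 -6; -6 1 -1; -5 -5 0]) = -250
det = (+1)·(-6)·(-250) = 1500

The determinant is 1500.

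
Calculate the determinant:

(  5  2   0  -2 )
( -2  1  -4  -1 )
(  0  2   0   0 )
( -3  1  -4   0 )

Expand along row 3 (it has 3 zeros):
  − (2) · M_32   where M_32 = det([5 0 -2; -2 -4 -1; -3 -4 0]) = -12
det = (-1)·(2)·(-12) = 24

The determinant is 24.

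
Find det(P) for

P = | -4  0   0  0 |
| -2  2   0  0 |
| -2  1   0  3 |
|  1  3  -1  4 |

P is block lower-triangular with a 2×2 block and a 2×2 block on the diagonal, so its determinant equals the product of the determinants of the diagonal blocks.
det of the 2×2 block = -8
det of the 2×2 block = 3
det = (-8)·(3) = -24

-24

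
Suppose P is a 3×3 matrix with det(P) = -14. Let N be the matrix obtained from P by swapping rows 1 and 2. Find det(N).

det(N) = 14

Swapping two rows multiplies the determinant by −1.
det(N) = (-1)·(-14) = 14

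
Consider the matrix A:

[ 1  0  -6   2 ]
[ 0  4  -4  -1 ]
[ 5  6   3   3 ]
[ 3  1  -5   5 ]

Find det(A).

The determinant is 191.

Expand along row 1 (it has 1 zero):
  + (1) · M_11   where M_11 = det([4 -4 -1; 6 3 3; 1 -5 5]) = 261
  + (-6) · M_13   where M_13 = det([0 4 -1; 5 6 3; 3 1 5]) = -51
  − (2) · M_14   where M_14 = det([0 4 -4; 5 6 3; 3 1 -5]) = 188
det = (+1)·(1)·(261) + (+1)·(-6)·(-51) + (-1)·(2)·(188) = 191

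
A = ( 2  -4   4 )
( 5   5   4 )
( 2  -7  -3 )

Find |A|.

Expand along column 1:
  + 2 · |5 4; -7 -3| = 2·(-15 − (-28)) = 26
  − 5 · |-4 4; -7 -3| = −5·(12 − (-28)) = -200
  + 2 · |-4 4; 5 4| = 2·(-16 − 20) = -72
Sum: (26) + (-200) + (-72) = -246

-246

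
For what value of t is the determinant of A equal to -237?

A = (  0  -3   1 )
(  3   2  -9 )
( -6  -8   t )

-7

Expanding along the row containing t, det(A) is linear in t: det(A) = (9)·t + (-174).
Set (9)·t + (-174) = -237  ⇒  (9)·t = -63  ⇒  t = -7.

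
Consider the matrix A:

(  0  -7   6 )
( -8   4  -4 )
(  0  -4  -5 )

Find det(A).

Expand along column 1:
  − (-8) · |-7 6; -4 -5| = −(-8)·(35 − (-24)) = 472

det(A) = 472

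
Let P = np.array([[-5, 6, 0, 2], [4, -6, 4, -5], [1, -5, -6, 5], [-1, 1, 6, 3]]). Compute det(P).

Expand along row 1 (it has 1 zero):
  + (-5) · M_11   where M_11 = det([-6 4 -5; -5 -6 5; 1 6 3]) = 488
  − (6) · M_12   where M_12 = det([4 4 -5; 1 -6 5; -1 6 3]) = -224
  − (2) · M_14   where M_14 = det([4 -6 4; 1 -5 -6; -1 1 6]) = -112
det = (+1)·(-5)·(488) + (-1)·(6)·(-224) + (-1)·(2)·(-112) = -872

The determinant is -872.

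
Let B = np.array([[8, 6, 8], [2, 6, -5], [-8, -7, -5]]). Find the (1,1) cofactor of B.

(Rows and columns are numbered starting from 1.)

Delete row 1 and column 1; the remaining 2×2 submatrix is [6 -5; -7 -5].
Its determinant is 6·(-5) − (-5)·(-7) = -65.
The cofactor carries sign (−1)^(1+1) = +1, so C_{1,1} = +(-65) = -65.

The cofactor is -65.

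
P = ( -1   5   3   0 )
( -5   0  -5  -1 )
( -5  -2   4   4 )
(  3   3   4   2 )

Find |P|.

Expand along row 1 (it has 1 zero):
  + (-1) · M_11   where M_11 = det([0 -5 -1; -2 4 4; 3 4 2]) = -60
  − (5) · M_12   where M_12 = det([-5 -5 -1; -5 4 4; 3 4 2]) = -38
  + (3) · M_13   where M_13 = det([-5 0 -1; -5 -2 4; 3 3 2]) = 89
det = (+1)·(-1)·(-60) + (-1)·(5)·(-38) + (+1)·(3)·(89) = 517

The determinant is 517.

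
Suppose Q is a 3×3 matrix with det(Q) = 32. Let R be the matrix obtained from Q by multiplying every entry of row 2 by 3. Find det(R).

The determinant is 96.

Scaling one row by 3 multiplies the determinant by 3.
det(R) = (3)·(32) = 96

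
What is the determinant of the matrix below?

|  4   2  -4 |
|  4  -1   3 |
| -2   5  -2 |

The determinant is -120.

Expand along row 1:
  + 4 · |-1 3; 5 -2| = 4·(2 − 15) = -52
  − 2 · |4 3; -2 -2| = −2·(-8 − (-6)) = 4
  + (-4) · |4 -1; -2 5| = (-4)·(20 − 2) = -72
Sum: (-52) + (4) + (-72) = -120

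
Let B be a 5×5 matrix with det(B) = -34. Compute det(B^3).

det(B^3) = (det B)^3 = (-34)^3 = -39304

-39304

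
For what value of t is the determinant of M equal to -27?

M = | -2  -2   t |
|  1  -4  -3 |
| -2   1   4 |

Expanding along the row containing t, det(M) is linear in t: det(M) = (-7)·t + (22).
Set (-7)·t + (22) = -27  ⇒  (-7)·t = -49  ⇒  t = 7.

7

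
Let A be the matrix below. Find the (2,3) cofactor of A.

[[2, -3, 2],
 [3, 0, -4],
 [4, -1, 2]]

-10

Delete row 2 and column 3; the remaining 2×2 submatrix is [2 -3; 4 -1].
Its determinant is 2·(-1) − (-3)·4 = 10.
The cofactor carries sign (−1)^(2+3) = −1, so C_{2,3} = −(10) = -10.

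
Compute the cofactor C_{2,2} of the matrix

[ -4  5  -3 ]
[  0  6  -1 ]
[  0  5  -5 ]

Delete row 2 and column 2; the remaining 2×2 submatrix is [-4 -3; 0 -5].
Its determinant is (-4)·(-5) − (-3)·0 = 20.
The cofactor carries sign (−1)^(2+2) = +1, so C_{2,2} = +(20) = 20.

The cofactor is 20.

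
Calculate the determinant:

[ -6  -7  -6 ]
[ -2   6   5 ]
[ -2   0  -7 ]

Expand along column 2:
  − (-7) · |-2 5; -2 -7| = −(-7)·(14 − (-10)) = 168
  + 6 · |-6 -6; -2 -7| = 6·(42 − 12) = 180
Sum: (168) + (180) = 348

348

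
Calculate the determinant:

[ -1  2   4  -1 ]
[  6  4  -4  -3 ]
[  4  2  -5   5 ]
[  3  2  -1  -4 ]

Expand along row 1:
  + (-1) · M_11   where M_11 = det([4 -4 -3; 2 -5 5; 2 -1 -4]) = 4
  − (2) · M_12   where M_12 = det([6 -4 -3; 4 -5 5; 3 -1 -4]) = -7
  + (4) · M_13   where M_13 = det([6 4 -3; 4 2 5; 3 2 -4]) = 10
  − (-1) · M_14   where M_14 = det([6 4 -4; 4 2 -5; 3 2 -1]) = -4
det = (+1)·(-1)·(4) + (-1)·(2)·(-7) + (+1)·(4)·(10) + (-1)·(-1)·(-4) = 46

The determinant is 46.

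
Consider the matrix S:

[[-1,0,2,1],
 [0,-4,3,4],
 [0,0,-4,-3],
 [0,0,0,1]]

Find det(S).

S is upper triangular, so det(S) is the product of the diagonal entries:
det = (-1) · (-4) · (-4) · (1) = -16

The determinant is -16.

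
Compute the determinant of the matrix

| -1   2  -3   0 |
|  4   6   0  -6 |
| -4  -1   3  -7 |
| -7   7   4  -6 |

Expand along row 1 (it has 1 zero):
  + (-1) · M_11   where M_11 = det([6 0 -6; -1 3 -7; 7 4 -6]) = 210
  − (2) · M_12   where M_12 = det([4 0 -6; -4 3 -7; -7 4 -6]) = 10
  + (-3) · M_13   where M_13 = det([4 6 -6; -4 -1 -7; -7 7 -6]) = 580
det = (+1)·(-1)·(210) + (-1)·(2)·(10) + (+1)·(-3)·(580) = -1970

-1970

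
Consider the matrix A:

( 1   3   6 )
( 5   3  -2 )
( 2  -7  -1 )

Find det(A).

Expand along column 1:
  + 1 · |3 -2; -7 -1| = 1·(-3 − 14) = -17
  − 5 · |3 6; -7 -1| = −5·(-3 − (-42)) = -195
  + 2 · |3 6; 3 -2| = 2·(-6 − 18) = -48
Sum: (-17) + (-195) + (-48) = -260

The determinant is -260.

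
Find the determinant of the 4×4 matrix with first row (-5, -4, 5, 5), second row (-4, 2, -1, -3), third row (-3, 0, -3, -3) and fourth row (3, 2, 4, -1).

Expand along row 3 (it has 1 zero):
  + (-3) · M_31   where M_31 = det([-4 5 5; 2 -1 -3; 2 4 -1]) = -22
  + (-3) · M_33   where M_33 = det([-5 -4 5; -4 2 -3; 3 2 -1]) = -38
  − (-3) · M_34   where M_34 = det([-5 -4 5; -4 2 -1; 3 2 4]) = -172
det = (+1)·(-3)·(-22) + (+1)·(-3)·(-38) + (-1)·(-3)·(-172) = -336

The determinant is -336.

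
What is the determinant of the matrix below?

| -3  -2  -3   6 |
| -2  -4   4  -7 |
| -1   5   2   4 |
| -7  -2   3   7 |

468

Expand along row 1:
  + (-3) · M_11   where M_11 = det([-4 4 -7; 5 2 4; -2 3 7]) = -313
  − (-2) · M_12   where M_12 = det([-2 4 -7; -1 2 4; -7 3 7]) = -165
  + (-3) · M_13   where M_13 = det([-2 -4 -7; -1 5 4; -7 -2 7]) = -261
  − (6) · M_14   where M_14 = det([-2 -4 4; -1 5 2; -7 -2 3]) = 154
det = (+1)·(-3)·(-313) + (-1)·(-2)·(-165) + (+1)·(-3)·(-261) + (-1)·(6)·(154) = 468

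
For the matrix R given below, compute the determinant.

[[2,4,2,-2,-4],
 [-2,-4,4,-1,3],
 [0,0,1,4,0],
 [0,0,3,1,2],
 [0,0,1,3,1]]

R is block upper-triangular with a 2×2 block and a 3×3 block on the diagonal, so its determinant equals the product of the determinants of the diagonal blocks.
det of the 2×2 block = 0
det of the 3×3 block = -9
det = (0)·(-9) = 0

0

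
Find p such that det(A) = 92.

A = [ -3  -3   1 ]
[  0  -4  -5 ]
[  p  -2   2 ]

p = 2

Expanding along the column containing p, det(A) is linear in p: det(A) = (19)·p + (54).
Set (19)·p + (54) = 92  ⇒  (19)·p = 38  ⇒  p = 2.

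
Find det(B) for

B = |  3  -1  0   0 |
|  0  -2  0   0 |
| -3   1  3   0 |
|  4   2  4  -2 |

B is block lower-triangular with a 2×2 block and a 2×2 block on the diagonal, so its determinant equals the product of the determinants of the diagonal blocks.
det of the 2×2 block = -6
det of the 2×2 block = -6
det = (-6)·(-6) = 36

|B| = 36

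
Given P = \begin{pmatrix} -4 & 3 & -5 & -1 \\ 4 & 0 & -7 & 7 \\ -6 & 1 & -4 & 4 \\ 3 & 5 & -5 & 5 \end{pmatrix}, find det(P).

Expand along row 2 (it has 1 zero):
  − (4) · M_21   where M_21 = det([3 -5 -1; 1 -4 4; 5 -5 5]) = -90
  − (-7) · M_23   where M_23 = det([-4 3 -1; -6 1 4; 3 5 5]) = 219
  + (7) · M_24   where M_24 = det([-4 3 -5; -6 1 -4; 3 5 -5]) = -21
det = (-1)·(4)·(-90) + (-1)·(-7)·(219) + (+1)·(7)·(-21) = 1746

det(P) = 1746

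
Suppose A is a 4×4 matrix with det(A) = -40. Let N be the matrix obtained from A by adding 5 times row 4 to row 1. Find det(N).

Adding a multiple of one row to another leaves the determinant unchanged.
det(N) = (1)·(-40) = -40

-40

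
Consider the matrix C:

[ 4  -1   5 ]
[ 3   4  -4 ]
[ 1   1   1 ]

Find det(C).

Expand along row 1:
  + 4 · |4 -4; 1 1| = 4·(4 − (-4)) = 32
  − (-1) · |3 -4; 1 1| = −(-1)·(3 − (-4)) = 7
  + 5 · |3 4; 1 1| = 5·(3 − 4) = -5
Sum: (32) + (7) + (-5) = 34

34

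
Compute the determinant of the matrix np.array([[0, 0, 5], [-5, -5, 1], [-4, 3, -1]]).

The determinant is -175.

Expand along row 1:
  + 5 · |-5 -5; -4 3| = 5·(-15 − 20) = -175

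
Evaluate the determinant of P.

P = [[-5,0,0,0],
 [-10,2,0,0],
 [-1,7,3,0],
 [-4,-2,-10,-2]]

60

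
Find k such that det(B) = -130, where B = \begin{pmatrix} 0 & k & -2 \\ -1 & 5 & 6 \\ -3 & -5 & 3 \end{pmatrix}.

Expanding along the column containing k, det(B) is linear in k: det(B) = (-15)·k + (-40).
Set (-15)·k + (-40) = -130  ⇒  (-15)·k = -90  ⇒  k = 6.

6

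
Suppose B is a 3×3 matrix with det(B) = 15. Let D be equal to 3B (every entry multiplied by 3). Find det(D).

The determinant is 405.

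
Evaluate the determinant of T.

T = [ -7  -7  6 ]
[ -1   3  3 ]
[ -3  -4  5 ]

-83

Expand along column 1:
  + (-7) · |3 3; -4 5| = (-7)·(15 − (-12)) = -189
  − (-1) · |-7 6; -4 5| = −(-1)·(-35 − (-24)) = -11
  + (-3) · |-7 6; 3 3| = (-3)·(-21 − 18) = 117
Sum: (-189) + (-11) + (117) = -83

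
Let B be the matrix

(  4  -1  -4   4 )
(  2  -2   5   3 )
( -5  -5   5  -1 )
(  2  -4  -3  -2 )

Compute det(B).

|B| = -1091

Expand along row 1:
  + (4) · M_11   where M_11 = det([-2 5 3; -5 5 -1; -4 -3 -2]) = 101
  − (-1) · M_12   where M_12 = det([2 5 3; -5 5 -1; 2 -3 -2]) = -71
  + (-4) · M_13   where M_13 = det([2 -2 3; -5 -5 -1; 2 -4 -2]) = 126
  − (4) · M_14   where M_14 = det([2 -2 5; -5 -5 5; 2 -4 -3]) = 230
det = (+1)·(4)·(101) + (-1)·(-1)·(-71) + (+1)·(-4)·(126) + (-1)·(4)·(230) = -1091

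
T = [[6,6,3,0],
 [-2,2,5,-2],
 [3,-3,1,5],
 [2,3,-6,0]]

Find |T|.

Expand along column 4 (it has 2 zeros):
  + (-2) · M_24   where M_24 = det([6 6 3; 3 -3 1; 2 3 -6]) = 255
  − (5) · M_34   where M_34 = det([6 6 3; -2 2 5; 2 3 -6]) = -204
det = (+1)·(-2)·(255) + (-1)·(5)·(-204) = 510

|T| = 510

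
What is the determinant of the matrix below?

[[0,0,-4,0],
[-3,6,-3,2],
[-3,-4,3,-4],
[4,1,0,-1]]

Expand along row 1 (it has 3 zeros):
  + (-4) · M_13   where M_13 = det([-3 6 2; -3 -4 -4; 4 1 -1]) = -112
det = (+1)·(-4)·(-112) = 448

448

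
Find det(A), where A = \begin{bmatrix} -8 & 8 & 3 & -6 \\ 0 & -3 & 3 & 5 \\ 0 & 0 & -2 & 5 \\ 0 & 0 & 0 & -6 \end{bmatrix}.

288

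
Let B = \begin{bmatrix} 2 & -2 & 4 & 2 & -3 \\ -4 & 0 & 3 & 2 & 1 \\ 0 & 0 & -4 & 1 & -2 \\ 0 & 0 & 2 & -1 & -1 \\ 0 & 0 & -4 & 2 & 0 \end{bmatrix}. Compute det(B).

B is block upper-triangular with a 2×2 block and a 3×3 block on the diagonal, so its determinant equals the product of the determinants of the diagonal blocks.
det of the 2×2 block = -8
det of the 3×3 block = -4
det = (-8)·(-4) = 32

32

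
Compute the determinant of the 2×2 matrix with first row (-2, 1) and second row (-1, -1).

3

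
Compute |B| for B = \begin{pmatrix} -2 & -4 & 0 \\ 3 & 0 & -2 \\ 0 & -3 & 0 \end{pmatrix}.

Expand along column 3:
  − (-2) · |-2 -4; 0 -3| = −(-2)·(6 − 0) = 12

12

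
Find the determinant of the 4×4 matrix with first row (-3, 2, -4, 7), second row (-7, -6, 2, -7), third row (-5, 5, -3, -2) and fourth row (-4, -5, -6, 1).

-3414

Expand along row 1:
  + (-3) · M_11   where M_11 = det([-6 2 -7; 5 -3 -2; -5 -6 1]) = 415
  − (2) · M_12   where M_12 = det([-7 2 -7; -5 -3 -2; -4 -6 1]) = 5
  + (-4) · M_13   where M_13 = det([-7 -6 -7; -5 5 -2; -4 -5 1]) = -358
  − (7) · M_14   where M_14 = det([-7 -6 2; -5 5 -3; -4 -5 -6]) = 513
det = (+1)·(-3)·(415) + (-1)·(2)·(5) + (+1)·(-4)·(-358) + (-1)·(7)·(513) = -3414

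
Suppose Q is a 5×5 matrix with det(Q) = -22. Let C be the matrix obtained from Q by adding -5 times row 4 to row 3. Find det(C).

Adding a multiple of one row to another leaves the determinant unchanged.
det(C) = (1)·(-22) = -22

det(C) = -22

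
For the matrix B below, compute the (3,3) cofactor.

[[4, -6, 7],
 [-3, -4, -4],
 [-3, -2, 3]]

The cofactor is -34.

Delete row 3 and column 3; the remaining 2×2 submatrix is [4 -6; -3 -4].
Its determinant is 4·(-4) − (-6)·(-3) = -34.
The cofactor carries sign (−1)^(3+3) = +1, so C_{3,3} = +(-34) = -34.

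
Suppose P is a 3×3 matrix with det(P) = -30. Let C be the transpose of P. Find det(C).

det(Pᵀ) = det(P).
det(C) = (1)·(-30) = -30

The determinant is -30.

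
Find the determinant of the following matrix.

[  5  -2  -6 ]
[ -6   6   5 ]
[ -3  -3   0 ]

Expand along column 3:
  + (-6) · |-6 6; -3 -3| = (-6)·(18 − (-18)) = -216
  − 5 · |5 -2; -3 -3| = −5·(-15 − 6) = 105
Sum: (-216) + (105) = -111

The determinant is -111.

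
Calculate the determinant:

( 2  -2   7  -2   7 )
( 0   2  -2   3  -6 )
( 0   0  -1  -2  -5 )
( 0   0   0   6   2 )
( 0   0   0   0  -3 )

72

The matrix is upper triangular, so the determinant is the product of the diagonal entries:
det = (2) · (2) · (-1) · (6) · (-3) = 72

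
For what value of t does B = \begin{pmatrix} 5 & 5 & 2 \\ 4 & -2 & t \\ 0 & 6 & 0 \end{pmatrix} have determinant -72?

t = 4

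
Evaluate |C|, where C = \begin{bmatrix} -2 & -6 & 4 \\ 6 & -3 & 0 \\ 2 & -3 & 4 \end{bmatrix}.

Expand along row 2:
  − 6 · |-6 4; -3 4| = −6·(-24 − (-12)) = 72
  + (-3) · |-2 4; 2 4| = (-3)·(-8 − 8) = 48
Sum: (72) + (48) = 120

|C| = 120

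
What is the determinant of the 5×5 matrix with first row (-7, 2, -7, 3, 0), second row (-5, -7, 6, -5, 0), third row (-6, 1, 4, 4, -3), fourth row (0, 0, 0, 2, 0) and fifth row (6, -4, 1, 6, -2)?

-4966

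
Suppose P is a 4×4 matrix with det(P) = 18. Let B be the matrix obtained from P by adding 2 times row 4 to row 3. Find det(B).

det(B) = 18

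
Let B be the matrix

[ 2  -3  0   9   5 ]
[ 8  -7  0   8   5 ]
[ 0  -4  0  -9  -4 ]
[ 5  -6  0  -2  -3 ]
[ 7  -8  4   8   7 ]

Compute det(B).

Expand along column 3 (it has 4 zeros):
  + (4) · M_53   where M_53 = det([2 -3 9 5; 8 -7 8 5; 0 -4 -9 -4; 5 -6 -2 -3]) = 878
det = (+1)·(4)·(878) = 3512

|B| = 3512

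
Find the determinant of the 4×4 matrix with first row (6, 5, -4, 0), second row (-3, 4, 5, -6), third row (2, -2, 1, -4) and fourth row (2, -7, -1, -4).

Expand along row 1 (it has 1 zero):
  + (6) · M_11   where M_11 = det([4 5 -6; -2 1 -4; -7 -1 -4]) = 14
  − (5) · M_12   where M_12 = det([-3 5 -6; 2 1 -4; 2 -1 -4]) = 48
  + (-4) · M_13   where M_13 = det([-3 4 -6; 2 -2 -4; 2 -7 -4]) = 120
det = (+1)·(6)·(14) + (-1)·(5)·(48) + (+1)·(-4)·(120) = -636

The determinant is -636.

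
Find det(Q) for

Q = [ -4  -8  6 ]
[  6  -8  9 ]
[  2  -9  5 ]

Expand along row 1:
  + (-4) · |-8 9; -9 5| = (-4)·(-40 − (-81)) = -164
  − (-8) · |6 9; 2 5| = −(-8)·(30 − 18) = 96
  + 6 · |6 -8; 2 -9| = 6·(-54 − (-16)) = -228
Sum: (-164) + (96) + (-228) = -296

-296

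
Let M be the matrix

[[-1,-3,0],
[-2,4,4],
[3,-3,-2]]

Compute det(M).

Expand along column 3:
  − 4 · |-1 -3; 3 -3| = −4·(3 − (-9)) = -48
  + (-2) · |-1 -3; -2 4| = (-2)·(-4 − 6) = 20
Sum: (-48) + (20) = -28

-28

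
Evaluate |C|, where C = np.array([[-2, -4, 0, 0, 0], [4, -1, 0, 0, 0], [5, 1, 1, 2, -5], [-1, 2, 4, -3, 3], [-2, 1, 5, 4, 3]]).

C is block lower-triangular with a 2×2 block and a 3×3 block on the diagonal, so its determinant equals the product of the determinants of the diagonal blocks.
det of the 2×2 block = 18
det of the 3×3 block = -170
det = (18)·(-170) = -3060

-3060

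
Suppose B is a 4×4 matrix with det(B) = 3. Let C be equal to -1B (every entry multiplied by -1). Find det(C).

|C| = 3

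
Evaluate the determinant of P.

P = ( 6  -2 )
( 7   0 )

det(P) = 14

det(P) = 6·0 − (-2)·7 = 0 − (-14) = 14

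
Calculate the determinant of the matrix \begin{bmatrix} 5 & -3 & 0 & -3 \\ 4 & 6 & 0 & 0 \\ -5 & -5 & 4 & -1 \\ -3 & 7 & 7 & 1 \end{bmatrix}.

The determinant is 120.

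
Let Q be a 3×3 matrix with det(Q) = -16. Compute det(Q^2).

256

det(Q^2) = (det Q)^2 = (-16)^2 = 256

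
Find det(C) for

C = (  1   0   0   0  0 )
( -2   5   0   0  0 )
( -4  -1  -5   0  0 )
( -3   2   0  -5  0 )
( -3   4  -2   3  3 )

det(C) = 375

C is lower triangular, so det(C) is the product of the diagonal entries:
det = (1) · (5) · (-5) · (-5) · (3) = 375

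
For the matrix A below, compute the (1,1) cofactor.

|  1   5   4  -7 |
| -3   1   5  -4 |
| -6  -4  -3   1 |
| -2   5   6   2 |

The cofactor is 89.

Delete row 1 and column 1; the remaining 3×3 submatrix is [1 5 -4; -4 -3 1; 5 6 2].
Its determinant is 89.
The cofactor carries sign (−1)^(1+1) = +1, so C_{1,1} = +(89) = 89.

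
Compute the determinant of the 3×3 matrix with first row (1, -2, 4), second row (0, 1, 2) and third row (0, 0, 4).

The matrix is upper triangular, so the determinant is the product of the diagonal entries:
det = (1) · (1) · (4) = 4

4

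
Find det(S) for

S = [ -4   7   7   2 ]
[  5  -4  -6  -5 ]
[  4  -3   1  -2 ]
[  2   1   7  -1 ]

60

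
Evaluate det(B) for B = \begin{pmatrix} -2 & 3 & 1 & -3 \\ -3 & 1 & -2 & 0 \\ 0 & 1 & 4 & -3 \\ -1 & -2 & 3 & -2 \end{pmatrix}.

Expand along row 2 (it has 1 zero):
  − (-3) · M_21   where M_21 = det([3 1 -3; 1 4 -3; -2 3 -2]) = -22
  + (1) · M_22   where M_22 = det([-2 1 -3; 0 4 -3; -1 3 -2]) = -11
  − (-2) · M_23   where M_23 = det([-2 3 -3; 0 1 -3; -1 -2 -2]) = 22
det = (-1)·(-3)·(-22) + (+1)·(1)·(-11) + (-1)·(-2)·(22) = -33

|B| = -33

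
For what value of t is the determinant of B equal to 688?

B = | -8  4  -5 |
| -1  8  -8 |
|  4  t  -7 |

Expanding along the column containing t, det(B) is linear in t: det(B) = (-59)·t + (452).
Set (-59)·t + (452) = 688  ⇒  (-59)·t = 236  ⇒  t = -4.

t = -4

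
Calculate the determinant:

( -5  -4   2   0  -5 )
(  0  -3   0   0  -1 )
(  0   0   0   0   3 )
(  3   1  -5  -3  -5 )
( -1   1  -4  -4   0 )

90

Expand along row 3 (it has 4 zeros):
  + (3) · M_35   where M_35 = det([-5 -4 2 0; 0 -3 0 0; 3 1 -5 -3; -1 1 -4 -4]) = 30
det = (+1)·(3)·(30) = 90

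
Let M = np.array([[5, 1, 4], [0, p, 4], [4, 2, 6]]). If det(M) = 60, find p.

Expanding along the column containing p, det(M) is linear in p: det(M) = (14)·p + (-24).
Set (14)·p + (-24) = 60  ⇒  (14)·p = 84  ⇒  p = 6.

6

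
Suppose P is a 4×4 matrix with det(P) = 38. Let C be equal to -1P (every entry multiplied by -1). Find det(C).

det(C) = 38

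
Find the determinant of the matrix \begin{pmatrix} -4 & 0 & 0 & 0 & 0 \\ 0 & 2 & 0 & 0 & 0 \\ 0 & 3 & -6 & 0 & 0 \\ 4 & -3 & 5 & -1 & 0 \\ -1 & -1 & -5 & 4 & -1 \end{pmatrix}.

The matrix is lower triangular, so the determinant is the product of the diagonal entries:
det = (-4) · (2) · (-6) · (-1) · (-1) = 48

48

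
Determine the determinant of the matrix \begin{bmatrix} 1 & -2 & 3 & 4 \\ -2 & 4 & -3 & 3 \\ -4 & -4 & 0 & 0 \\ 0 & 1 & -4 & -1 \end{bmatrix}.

The determinant is 408.

Expand along row 3 (it has 2 zeros):
  + (-4) · M_31   where M_31 = det([-2 3 4; 4 -3 3; 1 -4 -1]) = -61
  − (-4) · M_32   where M_32 = det([1 3 4; -2 -3 3; 0 -4 -1]) = 41
det = (+1)·(-4)·(-61) + (-1)·(-4)·(41) = 408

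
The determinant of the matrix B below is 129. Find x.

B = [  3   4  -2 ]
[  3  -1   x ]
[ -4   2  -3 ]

Expanding along the row containing x, det(B) is linear in x: det(B) = (-22)·x + (41).
Set (-22)·x + (41) = 129  ⇒  (-22)·x = 88  ⇒  x = -4.

x = -4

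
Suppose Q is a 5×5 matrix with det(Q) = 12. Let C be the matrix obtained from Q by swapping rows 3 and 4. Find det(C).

Swapping two rows multiplies the determinant by −1.
det(C) = (-1)·(12) = -12

|C| = -12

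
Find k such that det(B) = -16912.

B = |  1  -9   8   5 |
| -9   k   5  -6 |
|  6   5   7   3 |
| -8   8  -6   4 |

k = 2

Expanding along the row containing k, det(B) is linear in k: det(B) = (-238)·k + (-16436).
Set (-238)·k + (-16436) = -16912  ⇒  (-238)·k = -476  ⇒  k = 2.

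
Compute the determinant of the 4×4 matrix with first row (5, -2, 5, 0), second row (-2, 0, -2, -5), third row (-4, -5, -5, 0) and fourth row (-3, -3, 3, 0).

Expand along column 4 (it has 3 zeros):
  + (-5) · M_24   where M_24 = det([5 -2 5; -4 -5 -5; -3 -3 3]) = -219
det = (+1)·(-5)·(-219) = 1095

1095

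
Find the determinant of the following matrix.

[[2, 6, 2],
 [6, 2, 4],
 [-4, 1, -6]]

The determinant is 116.

Expand along row 1:
  + 2 · |2 4; 1 -6| = 2·(-12 − 4) = -32
  − 6 · |6 4; -4 -6| = −6·(-36 − (-16)) = 120
  + 2 · |6 2; -4 1| = 2·(6 − (-8)) = 28
Sum: (-32) + (120) + (28) = 116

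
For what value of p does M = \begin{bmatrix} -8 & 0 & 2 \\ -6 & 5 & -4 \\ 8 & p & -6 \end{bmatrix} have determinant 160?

Expanding along the column containing p, det(M) is linear in p: det(M) = (-44)·p + (160).
Set (-44)·p + (160) = 160  ⇒  (-44)·p = 0  ⇒  p = 0.

0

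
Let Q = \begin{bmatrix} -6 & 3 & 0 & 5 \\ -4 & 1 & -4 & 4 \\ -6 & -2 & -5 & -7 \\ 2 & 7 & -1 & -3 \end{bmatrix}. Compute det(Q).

|Q| = -2676

Expand along row 1 (it has 1 zero):
  + (-6) · M_11   where M_11 = det([1 -4 4; -2 -5 -7; 7 -1 -3]) = 376
  − (3) · M_12   where M_12 = det([-4 -4 4; -6 -5 -7; 2 -1 -3]) = 160
  − (5) · M_14   where M_14 = det([-4 1 -4; -6 -2 -5; 2 7 -1]) = -12
det = (+1)·(-6)·(376) + (-1)·(3)·(160) + (-1)·(5)·(-12) = -2676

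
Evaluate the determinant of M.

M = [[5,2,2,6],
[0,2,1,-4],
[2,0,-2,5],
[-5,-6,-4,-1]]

Expand along row 2 (it has 1 zero):
  + (2) · M_22   where M_22 = det([5 2 6; 2 -2 5; -5 -4 -1]) = -44
  − (1) · M_23   where M_23 = det([5 2 6; 2 0 5; -5 -6 -1]) = 32
  + (-4) · M_24   where M_24 = det([5 2 2; 2 0 -2; -5 -6 -4]) = -48
det = (+1)·(2)·(-44) + (-1)·(1)·(32) + (+1)·(-4)·(-48) = 72

det(M) = 72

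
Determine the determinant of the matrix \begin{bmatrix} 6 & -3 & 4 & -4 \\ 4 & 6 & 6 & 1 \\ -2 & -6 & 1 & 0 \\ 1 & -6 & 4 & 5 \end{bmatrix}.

Expand along row 3 (it has 1 zero):
  + (-2) · M_31   where M_31 = det([-3 4 -4; 6 6 1; -6 4 5]) = -462
  − (-6) · M_32   where M_32 = det([6 4 -4; 4 6 1; 1 4 5]) = 40
  + (1) · M_33   where M_33 = det([6 -3 -4; 4 6 1; 1 -6 5]) = 393
det = (+1)·(-2)·(-462) + (-1)·(-6)·(40) + (+1)·(1)·(393) = 1557

The determinant is 1557.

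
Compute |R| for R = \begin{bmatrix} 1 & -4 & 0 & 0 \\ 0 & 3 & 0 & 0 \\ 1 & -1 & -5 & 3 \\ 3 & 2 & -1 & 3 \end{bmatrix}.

|R| = -36

R is block lower-triangular with a 2×2 block and a 2×2 block on the diagonal, so its determinant equals the product of the determinants of the diagonal blocks.
det of the 2×2 block = 3
det of the 2×2 block = -12
det = (3)·(-12) = -36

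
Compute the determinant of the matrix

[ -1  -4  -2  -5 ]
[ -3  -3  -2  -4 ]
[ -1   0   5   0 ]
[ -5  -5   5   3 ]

Expand along row 3 (it has 2 zeros):
  + (-1) · M_31   where M_31 = det([-4 -2 -5; -3 -2 -4; -5 5 3]) = 11
  + (5) · M_33   where M_33 = det([-1 -4 -5; -3 -3 -4; -5 -5 3]) = -87
det = (+1)·(-1)·(11) + (+1)·(5)·(-87) = -446

-446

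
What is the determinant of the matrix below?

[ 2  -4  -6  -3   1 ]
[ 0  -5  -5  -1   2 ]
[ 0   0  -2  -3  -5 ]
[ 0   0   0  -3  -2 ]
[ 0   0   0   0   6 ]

The matrix is upper triangular, so the determinant is the product of the diagonal entries:
det = (2) · (-5) · (-2) · (-3) · (6) = -360

-360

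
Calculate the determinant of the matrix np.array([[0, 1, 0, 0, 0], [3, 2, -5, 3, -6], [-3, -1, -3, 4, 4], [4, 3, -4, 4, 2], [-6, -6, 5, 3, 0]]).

-1638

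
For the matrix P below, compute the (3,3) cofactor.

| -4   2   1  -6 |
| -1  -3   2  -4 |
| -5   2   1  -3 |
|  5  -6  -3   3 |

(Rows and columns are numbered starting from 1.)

Delete row 3 and column 3; the remaining 3×3 submatrix is [-4 2 -6; -1 -3 -4; 5 -6 3].
Its determinant is -28.
The cofactor carries sign (−1)^(3+3) = +1, so C_{3,3} = +(-28) = -28.

-28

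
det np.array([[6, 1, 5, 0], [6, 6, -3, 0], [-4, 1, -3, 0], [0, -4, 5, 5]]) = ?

The determinant is 450.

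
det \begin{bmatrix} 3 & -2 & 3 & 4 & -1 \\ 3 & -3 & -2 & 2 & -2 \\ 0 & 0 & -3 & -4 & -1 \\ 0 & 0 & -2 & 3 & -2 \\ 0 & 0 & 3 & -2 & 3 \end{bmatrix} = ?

30

The matrix is block upper-triangular with a 2×2 block and a 3×3 block on the diagonal, so its determinant equals the product of the determinants of the diagonal blocks.
det of the 2×2 block = -3
det of the 3×3 block = -10
det = (-3)·(-10) = 30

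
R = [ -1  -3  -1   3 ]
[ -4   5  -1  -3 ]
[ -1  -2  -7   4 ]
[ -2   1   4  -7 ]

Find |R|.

|R| = -564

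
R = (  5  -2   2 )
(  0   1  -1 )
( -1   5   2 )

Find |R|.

Expand along row 2:
  + 1 · |5 2; -1 2| = 1·(10 − (-2)) = 12
  − (-1) · |5 -2; -1 5| = −(-1)·(25 − 2) = 23
Sum: (12) + (23) = 35

det(R) = 35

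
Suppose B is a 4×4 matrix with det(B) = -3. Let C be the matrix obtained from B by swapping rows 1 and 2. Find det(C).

3

Swapping two rows multiplies the determinant by −1.
det(C) = (-1)·(-3) = 3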